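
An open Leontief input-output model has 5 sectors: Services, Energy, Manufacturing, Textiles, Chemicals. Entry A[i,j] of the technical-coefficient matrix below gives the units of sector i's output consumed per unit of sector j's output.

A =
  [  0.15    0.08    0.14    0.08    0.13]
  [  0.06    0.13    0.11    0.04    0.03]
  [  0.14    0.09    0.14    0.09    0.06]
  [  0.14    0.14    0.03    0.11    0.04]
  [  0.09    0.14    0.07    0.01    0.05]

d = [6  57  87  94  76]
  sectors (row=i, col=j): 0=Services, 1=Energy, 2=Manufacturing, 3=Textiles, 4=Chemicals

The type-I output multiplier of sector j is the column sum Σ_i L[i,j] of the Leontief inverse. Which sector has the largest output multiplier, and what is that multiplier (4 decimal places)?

Services (2.0783)

Form M = I − A:
  [  0.85   -0.08   -0.14   -0.08   -0.13]
  [ -0.06    0.87   -0.11   -0.04   -0.03]
  [ -0.14   -0.09    0.86   -0.09   -0.06]
  [ -0.14   -0.14   -0.03    0.89   -0.04]
  [ -0.09   -0.14   -0.07   -0.01    0.95]
Leontief inverse L = M⁻¹:
  [  1.2795    0.2015    0.2560    0.1522    0.2040]
  [  0.1376    1.2068    0.1857    0.0862    0.0723]
  [  0.2591    0.1989    1.2463    0.1597    0.1272]
  [  0.2390    0.2379    0.1180    1.1688    0.0969]
  [  0.1631    0.2141    0.1447    0.0512    1.0930]
Total output x = L · d:
  x_0 = 1.2795·6 + 0.2015·57 + 0.2560·87 + 0.1522·94 + 0.2040·76 = 71.2497
  x_1 = 0.1376·6 + 1.2068·57 + 0.1857·87 + 0.0862·94 + 0.0723·76 = 99.3608
  x_2 = 0.2591·6 + 0.1989·57 + 1.2463·87 + 0.1597·94 + 0.1272·76 = 146.0001
  x_3 = 0.2390·6 + 0.2379·57 + 0.1180·87 + 1.1688·94 + 0.0969·76 = 142.4848
  x_4 = 0.1631·6 + 0.2141·57 + 0.1447·87 + 0.0512·94 + 1.0930·76 = 113.6504
Output multipliers (column sums of L):
  Services: 2.0783
  Energy: 2.0591
  Manufacturing: 1.9506
  Textiles: 1.6181
  Chemicals: 1.5934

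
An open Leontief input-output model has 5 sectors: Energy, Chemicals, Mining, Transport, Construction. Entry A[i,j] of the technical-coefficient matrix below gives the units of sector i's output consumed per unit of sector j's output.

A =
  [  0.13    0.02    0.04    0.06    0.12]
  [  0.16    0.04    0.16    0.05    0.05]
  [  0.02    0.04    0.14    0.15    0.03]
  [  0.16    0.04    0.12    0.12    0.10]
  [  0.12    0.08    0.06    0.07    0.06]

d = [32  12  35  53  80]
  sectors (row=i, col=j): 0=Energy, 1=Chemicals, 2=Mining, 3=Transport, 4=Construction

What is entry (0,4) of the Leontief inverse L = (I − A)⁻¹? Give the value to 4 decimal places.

Form M = I − A:
  [  0.87   -0.02   -0.04   -0.06   -0.12]
  [ -0.16    0.96   -0.16   -0.05   -0.05]
  [ -0.02   -0.04    0.86   -0.15   -0.03]
  [ -0.16   -0.04   -0.12    0.88   -0.10]
  [ -0.12   -0.08   -0.06   -0.07    0.94]
Leontief inverse L = M⁻¹:
  [  1.2051    0.0480    0.0929    0.1144    0.1715]
  [  0.2405    1.0708    0.2356    0.1260    0.1086]
  [  0.0925    0.0684    1.2165    0.2238    0.0781]
  [  0.2654    0.0790    0.2077    1.2081    0.1732]
  [  0.2000    0.1075    0.1250    0.1296    1.1129]
Total output x = L · d:
  x_0 = 1.2051·32 + 0.0480·12 + 0.0929·35 + 0.1144·53 + 0.1715·80 = 62.1757
  x_1 = 0.2405·32 + 1.0708·12 + 0.2356·35 + 0.1260·53 + 0.1086·80 = 44.1564
  x_2 = 0.0925·32 + 0.0684·12 + 1.2165·35 + 0.2238·53 + 0.0781·80 = 64.4631
  x_3 = 0.2654·32 + 0.0790·12 + 0.2077·35 + 1.2081·53 + 0.1732·80 = 94.5977
  x_4 = 0.2000·32 + 0.1075·12 + 0.1250·35 + 0.1296·53 + 1.1129·80 = 107.9609

L[0,4] = 0.1715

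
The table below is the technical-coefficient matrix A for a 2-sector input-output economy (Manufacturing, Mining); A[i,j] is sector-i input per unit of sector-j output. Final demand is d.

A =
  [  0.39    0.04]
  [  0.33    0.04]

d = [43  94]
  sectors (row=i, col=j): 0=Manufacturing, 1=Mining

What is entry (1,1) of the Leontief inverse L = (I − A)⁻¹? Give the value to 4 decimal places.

Form M = I − A:
  [  0.61   -0.04]
  [ -0.33    0.96]
Leontief inverse L = M⁻¹:
  [  1.6771    0.0699]
  [  0.5765    1.0657]
Total output x = L · d:
  x_0 = 1.6771·43 + 0.0699·94 = 78.6862
  x_1 = 0.5765·43 + 1.0657·94 = 124.9651

L[1,1] = 1.0657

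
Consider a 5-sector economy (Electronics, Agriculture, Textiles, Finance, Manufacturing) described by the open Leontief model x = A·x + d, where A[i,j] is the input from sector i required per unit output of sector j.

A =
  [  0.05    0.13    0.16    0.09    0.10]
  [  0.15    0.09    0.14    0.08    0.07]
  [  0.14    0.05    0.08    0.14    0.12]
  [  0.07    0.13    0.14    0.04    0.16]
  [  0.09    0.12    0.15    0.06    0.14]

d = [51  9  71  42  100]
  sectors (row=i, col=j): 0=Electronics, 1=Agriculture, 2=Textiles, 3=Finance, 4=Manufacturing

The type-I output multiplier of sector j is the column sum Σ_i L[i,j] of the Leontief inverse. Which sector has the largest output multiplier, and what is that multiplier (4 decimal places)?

Form M = I − A:
  [  0.95   -0.13   -0.16   -0.09   -0.10]
  [ -0.15    0.91   -0.14   -0.08   -0.07]
  [ -0.14   -0.05    0.92   -0.14   -0.12]
  [ -0.07   -0.13   -0.14    0.96   -0.16]
  [ -0.09   -0.12   -0.15   -0.06    0.86]
Leontief inverse L = M⁻¹:
  [  1.1724    0.2424    0.3079    0.1897    0.2343]
  [  0.2656    1.2053    0.2902    0.1803    0.2030]
  [  0.2507    0.1712    1.2344    0.2340    0.2589]
  [  0.1942    0.2460    0.2932    1.1416    0.2959]
  [  0.2170    0.2406    0.3085    0.1655    1.2814]
Total output x = L · d:
  x_0 = 1.1724·51 + 0.2424·9 + 0.3079·71 + 0.1897·42 + 0.2343·100 = 115.2294
  x_1 = 0.2656·51 + 1.2053·9 + 0.2902·71 + 0.1803·42 + 0.2030·100 = 72.8722
  x_2 = 0.2507·51 + 0.1712·9 + 1.2344·71 + 0.2340·42 + 0.2589·100 = 137.6836
  x_3 = 0.1942·51 + 0.2460·9 + 0.2932·71 + 1.1416·42 + 0.2959·100 = 110.4705
  x_4 = 0.2170·51 + 0.2406·9 + 0.3085·71 + 0.1655·42 + 1.2814·100 = 170.2280
Output multipliers (column sums of L):
  Electronics: 2.1000
  Agriculture: 2.1055
  Textiles: 2.4341
  Finance: 1.9111
  Manufacturing: 2.2735

Textiles (2.4341)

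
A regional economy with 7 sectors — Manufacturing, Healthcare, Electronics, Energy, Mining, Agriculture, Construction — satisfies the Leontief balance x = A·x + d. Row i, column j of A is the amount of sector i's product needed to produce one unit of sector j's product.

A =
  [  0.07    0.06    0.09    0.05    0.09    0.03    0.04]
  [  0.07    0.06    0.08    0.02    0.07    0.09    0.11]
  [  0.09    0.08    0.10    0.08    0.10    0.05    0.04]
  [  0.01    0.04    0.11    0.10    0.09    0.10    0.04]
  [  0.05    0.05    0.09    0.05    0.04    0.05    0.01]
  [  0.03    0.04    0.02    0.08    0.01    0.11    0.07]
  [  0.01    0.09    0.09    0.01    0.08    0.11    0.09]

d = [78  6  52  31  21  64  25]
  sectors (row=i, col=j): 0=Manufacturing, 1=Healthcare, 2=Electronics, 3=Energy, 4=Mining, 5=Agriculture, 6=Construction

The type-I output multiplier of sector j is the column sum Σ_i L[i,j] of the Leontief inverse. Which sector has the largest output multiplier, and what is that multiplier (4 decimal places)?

Electronics (2.0403)

Form M = I − A:
  [  0.93   -0.06   -0.09   -0.05   -0.09   -0.03   -0.04]
  [ -0.07    0.94   -0.08   -0.02   -0.07   -0.09   -0.11]
  [ -0.09   -0.08    0.90   -0.08   -0.10   -0.05   -0.04]
  [ -0.01   -0.04   -0.11    0.90   -0.09   -0.10   -0.04]
  [ -0.05   -0.05   -0.09   -0.05    0.96   -0.05   -0.01]
  [ -0.03   -0.04   -0.02   -0.08   -0.01    0.89   -0.07]
  [ -0.01   -0.09   -0.09   -0.01   -0.08   -0.11    0.91]
Leontief inverse L = M⁻¹:
  [  1.1110    0.1074    0.1567    0.0946    0.1448    0.0859    0.0811]
  [  0.1133    1.1162    0.1517    0.0678    0.1295    0.1603    0.1633]
  [  0.1403    0.1384    1.1830    0.1372    0.1683    0.1214    0.0921]
  [  0.0513    0.0914    0.1818    1.1565    0.1478    0.1702    0.0868]
  [  0.0830    0.0870    0.1417    0.0883    1.0835    0.0957    0.0435]
  [  0.0553    0.0774    0.0689    0.1187    0.0505    1.1670    0.1103]
  [  0.0518    0.1433    0.1565    0.0561    0.1340    0.1802    1.1432]
Total output x = L · d:
  x_0 = 1.1110·78 + 0.1074·6 + 0.1567·52 + 0.0946·31 + 0.1448·21 + 0.0859·64 + 0.0811·25 = 108.9468
  x_1 = 0.1133·78 + 1.1162·6 + 0.1517·52 + 0.0678·31 + 0.1295·21 + 0.1603·64 + 0.1633·25 = 42.5854
  x_2 = 0.1403·78 + 0.1384·6 + 1.1830·52 + 0.1372·31 + 0.1683·21 + 0.1214·64 + 0.0921·25 = 91.1512
  x_3 = 0.0513·78 + 0.0914·6 + 0.1818·52 + 1.1565·31 + 0.1478·21 + 0.1702·64 + 0.0868·25 = 66.0206
  x_4 = 0.0830·78 + 0.0870·6 + 0.1417·52 + 0.0883·31 + 1.0835·21 + 0.0957·64 + 0.0435·25 = 47.0684
  x_5 = 0.0553·78 + 0.0774·6 + 0.0689·52 + 0.1187·31 + 0.0505·21 + 1.1670·64 + 0.1103·25 = 90.5467
  x_6 = 0.0518·78 + 0.1433·6 + 0.1565·52 + 0.0561·31 + 0.1340·21 + 0.1802·64 + 1.1432·25 = 57.7050
Output multipliers (column sums of L):
  Manufacturing: 1.6060
  Healthcare: 1.7610
  Electronics: 2.0403
  Energy: 1.7192
  Mining: 1.8583
  Agriculture: 1.9806
  Construction: 1.7204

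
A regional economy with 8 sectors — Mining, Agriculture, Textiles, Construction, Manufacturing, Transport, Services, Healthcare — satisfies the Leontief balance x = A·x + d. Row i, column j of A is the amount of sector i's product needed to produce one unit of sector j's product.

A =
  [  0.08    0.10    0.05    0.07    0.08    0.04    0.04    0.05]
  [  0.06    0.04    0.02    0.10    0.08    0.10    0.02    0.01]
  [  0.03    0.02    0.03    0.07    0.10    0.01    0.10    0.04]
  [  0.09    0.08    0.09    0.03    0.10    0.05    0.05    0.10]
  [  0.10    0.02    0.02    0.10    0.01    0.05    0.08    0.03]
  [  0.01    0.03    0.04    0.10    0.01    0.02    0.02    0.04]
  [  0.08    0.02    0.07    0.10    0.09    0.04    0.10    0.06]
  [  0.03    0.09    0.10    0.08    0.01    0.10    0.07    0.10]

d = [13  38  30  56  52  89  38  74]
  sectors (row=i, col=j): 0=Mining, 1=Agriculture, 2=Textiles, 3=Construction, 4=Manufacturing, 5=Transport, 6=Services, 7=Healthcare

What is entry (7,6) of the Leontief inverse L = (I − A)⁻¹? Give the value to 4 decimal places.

L[7,6] = 0.1352

Form M = I − A:
  [  0.92   -0.10   -0.05   -0.07   -0.08   -0.04   -0.04   -0.05]
  [ -0.06    0.96   -0.02   -0.10   -0.08   -0.10   -0.02   -0.01]
  [ -0.03   -0.02    0.97   -0.07   -0.10   -0.01   -0.10   -0.04]
  [ -0.09   -0.08   -0.09    0.97   -0.10   -0.05   -0.05   -0.10]
  [ -0.10   -0.02   -0.02   -0.10    0.99   -0.05   -0.08   -0.03]
  [ -0.01   -0.03   -0.04   -0.10   -0.01    0.98   -0.02   -0.04]
  [ -0.08   -0.02   -0.07   -0.10   -0.09   -0.04    0.90   -0.06]
  [ -0.03   -0.09   -0.10   -0.08   -0.01   -0.10   -0.07    0.90]
Leontief inverse L = M⁻¹:
  [  1.1423    0.1506    0.0997    0.1473    0.1401    0.0919    0.0957    0.1011]
  [  0.1109    1.0813    0.0615    0.1622    0.1266    0.1383    0.0633    0.0535]
  [  0.0845    0.0580    1.0737    0.1328    0.1486    0.0496    0.1527    0.0851]
  [  0.1581    0.1372    0.1479    1.1208    0.1655    0.1087    0.1183    0.1596]
  [  0.1525    0.0656    0.0670    0.1610    1.0640    0.0893    0.1273    0.0780]
  [  0.0430    0.0591    0.0717    0.1385    0.0455    1.0479    0.0519    0.0732]
  [  0.1514    0.0760    0.1308    0.1849    0.1588    0.0931    1.1701    0.1231]
  [  0.0909    0.1450    0.1608    0.1671    0.0778    0.1567    0.1352    1.1620]
Total output x = L · d:
  x_0 = 1.1423·13 + 0.1506·38 + 0.0997·30 + 0.1473·56 + 0.1401·52 + 0.0919·89 + 0.0957·38 + 0.1011·74 = 58.3855
  x_1 = 0.1109·13 + 1.0813·38 + 0.0615·30 + 0.1622·56 + 0.1266·52 + 0.1383·89 + 0.0633·38 + 0.0535·74 = 78.7101
  x_2 = 0.0845·13 + 0.0580·38 + 1.0737·30 + 0.1328·56 + 0.1486·52 + 0.0496·89 + 0.1527·38 + 0.0851·74 = 67.1964
  x_3 = 0.1581·13 + 0.1372·38 + 0.1479·30 + 1.1208·56 + 0.1655·52 + 0.1087·89 + 0.1183·38 + 0.1596·74 = 109.0579
  x_4 = 0.1525·13 + 0.0656·38 + 0.0670·30 + 0.1610·56 + 1.0640·52 + 0.0893·89 + 0.1273·38 + 0.0780·74 = 89.3830
  x_5 = 0.0430·13 + 0.0591·38 + 0.0717·30 + 0.1385·56 + 0.0455·52 + 1.0479·89 + 0.0519·38 + 0.0732·74 = 115.7321
  x_6 = 0.1514·13 + 0.0760·38 + 0.1308·30 + 0.1849·56 + 0.1588·52 + 0.0931·89 + 1.1701·38 + 0.1231·74 = 89.2533
  x_7 = 0.0909·13 + 0.1450·38 + 0.1608·30 + 0.1671·56 + 0.0778·52 + 0.1567·89 + 0.1352·38 + 1.1620·74 = 129.9939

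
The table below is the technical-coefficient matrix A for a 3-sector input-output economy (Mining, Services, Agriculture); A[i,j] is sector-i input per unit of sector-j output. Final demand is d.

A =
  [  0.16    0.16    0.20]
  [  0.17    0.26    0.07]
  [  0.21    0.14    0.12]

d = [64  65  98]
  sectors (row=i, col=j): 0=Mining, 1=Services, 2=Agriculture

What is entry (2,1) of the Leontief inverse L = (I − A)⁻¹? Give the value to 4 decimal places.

Form M = I − A:
  [  0.84   -0.16   -0.20]
  [ -0.17    0.74   -0.07]
  [ -0.21   -0.14    0.88]
Leontief inverse L = M⁻¹:
  [  1.3456    0.3541    0.3340]
  [  0.3447    1.4627    0.1947]
  [  0.3760    0.3172    1.2470]
Total output x = L · d:
  x_0 = 1.3456·64 + 0.3541·65 + 0.3340·98 = 141.8724
  x_1 = 0.3447·64 + 1.4627·65 + 0.1947·98 = 136.2171
  x_2 = 0.3760·64 + 0.3172·65 + 1.2470·98 = 166.8905

L[2,1] = 0.3172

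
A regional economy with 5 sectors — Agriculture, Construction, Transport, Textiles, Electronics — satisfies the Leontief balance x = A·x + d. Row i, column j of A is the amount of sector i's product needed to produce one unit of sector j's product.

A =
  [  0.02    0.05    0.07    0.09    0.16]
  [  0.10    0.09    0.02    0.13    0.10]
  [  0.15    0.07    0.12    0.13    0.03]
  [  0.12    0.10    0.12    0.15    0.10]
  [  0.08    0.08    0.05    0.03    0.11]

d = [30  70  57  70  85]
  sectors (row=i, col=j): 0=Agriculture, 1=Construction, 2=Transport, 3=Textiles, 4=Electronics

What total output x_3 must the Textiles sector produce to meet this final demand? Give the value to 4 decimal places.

Form M = I − A:
  [  0.98   -0.05   -0.07   -0.09   -0.16]
  [ -0.10    0.91   -0.02   -0.13   -0.10]
  [ -0.15   -0.07    0.88   -0.13   -0.03]
  [ -0.12   -0.10   -0.12    0.85   -0.10]
  [ -0.08   -0.08   -0.05   -0.03    0.89]
Leontief inverse L = M⁻¹:
  [  1.0884    0.1069    0.1237    0.1586    0.2297]
  [  0.1714    1.1544    0.0796    0.2135    0.1872]
  [  0.2367    0.1419    1.1975    0.2343    0.1252]
  [  0.2230    0.1859    0.2068    1.2676    0.2104]
  [  0.1341    0.1276    0.0925    0.0893    1.1752]
Total output x = L · d:
  x_0 = 1.0884·30 + 0.1069·70 + 0.1237·57 + 0.1586·70 + 0.2297·85 = 77.8155
  x_1 = 0.1714·30 + 1.1544·70 + 0.0796·57 + 0.2135·70 + 0.1872·85 = 121.3396
  x_2 = 0.2367·30 + 0.1419·70 + 1.1975·57 + 0.2343·70 + 0.1252·85 = 112.3305
  x_3 = 0.2230·30 + 0.1859·70 + 0.2068·57 + 1.2676·70 + 0.2104·85 = 138.1045
  x_4 = 0.1341·30 + 0.1276·70 + 0.0925·57 + 0.0893·70 + 1.1752·85 = 124.3731

138.1045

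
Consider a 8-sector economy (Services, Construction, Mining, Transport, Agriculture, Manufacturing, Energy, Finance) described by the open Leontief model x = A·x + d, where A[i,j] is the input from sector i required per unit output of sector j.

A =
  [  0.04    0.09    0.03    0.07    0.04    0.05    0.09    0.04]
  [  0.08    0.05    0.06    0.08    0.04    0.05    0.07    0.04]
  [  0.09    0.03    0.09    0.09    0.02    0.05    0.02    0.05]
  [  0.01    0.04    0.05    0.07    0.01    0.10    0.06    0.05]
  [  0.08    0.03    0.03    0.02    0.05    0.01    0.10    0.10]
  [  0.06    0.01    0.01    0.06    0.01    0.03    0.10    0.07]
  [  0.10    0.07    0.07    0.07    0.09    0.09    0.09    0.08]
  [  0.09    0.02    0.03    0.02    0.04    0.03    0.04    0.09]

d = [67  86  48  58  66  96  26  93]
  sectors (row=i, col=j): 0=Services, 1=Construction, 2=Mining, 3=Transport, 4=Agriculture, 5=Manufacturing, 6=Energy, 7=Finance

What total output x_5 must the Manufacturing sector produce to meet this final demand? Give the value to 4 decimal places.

137.5088

Form M = I − A:
  [  0.96   -0.09   -0.03   -0.07   -0.04   -0.05   -0.09   -0.04]
  [ -0.08    0.95   -0.06   -0.08   -0.04   -0.05   -0.07   -0.04]
  [ -0.09   -0.03    0.91   -0.09   -0.02   -0.05   -0.02   -0.05]
  [ -0.01   -0.04   -0.05    0.93   -0.01   -0.10   -0.06   -0.05]
  [ -0.08   -0.03   -0.03   -0.02    0.95   -0.01   -0.10   -0.10]
  [ -0.06   -0.01   -0.01   -0.06   -0.01    0.97   -0.10   -0.07]
  [ -0.10   -0.07   -0.07   -0.07   -0.09   -0.09    0.91   -0.08]
  [ -0.09   -0.02   -0.03   -0.02   -0.04   -0.03   -0.04    0.91]
Leontief inverse L = M⁻¹:
  [  1.0967    0.1276    0.0694    0.1214    0.0735    0.0968    0.1506    0.0931]
  [  0.1362    1.0893    0.1003    0.1334    0.0725    0.0979    0.1311    0.0937]
  [  0.1387    0.0644    1.1267    0.1395    0.0456    0.0931    0.0721    0.0970]
  [  0.0567    0.0674    0.0817    1.1132    0.0345    0.1388    0.1092    0.0952]
  [  0.1366    0.0672    0.0658    0.0641    1.0850    0.0509    0.1559    0.1530]
  [  0.1040    0.0409    0.0396    0.0984    0.0379    1.0682    0.1473    0.1132]
  [  0.1817    0.1230    0.1238    0.1410    0.1367    0.1521    1.1770    0.1581]
  [  0.1347    0.0499    0.0576    0.0563    0.0661    0.0620    0.0860    1.1329]
Total output x = L · d:
  x_0 = 1.0967·67 + 0.1276·86 + 0.0694·48 + 0.1214·58 + 0.0735·66 + 0.0968·96 + 0.1506·26 + 0.0931·93 = 121.5340
  x_1 = 0.1362·67 + 1.0893·86 + 0.1003·48 + 0.1334·58 + 0.0725·66 + 0.0979·96 + 0.1311·26 + 0.0937·93 = 141.6618
  x_2 = 0.1387·67 + 0.0644·86 + 1.1267·48 + 0.1395·58 + 0.0456·66 + 0.0931·96 + 0.0721·26 + 0.0970·93 = 99.8435
  x_3 = 0.0567·67 + 0.0674·86 + 0.0817·48 + 1.1132·58 + 0.0345·66 + 0.1388·96 + 0.1092·26 + 0.0952·93 = 105.3779
  x_4 = 0.1366·67 + 0.0672·86 + 0.0658·48 + 0.0641·58 + 1.0850·66 + 0.0509·96 + 0.1559·26 + 0.1530·93 = 116.5851
  x_5 = 0.1040·67 + 0.0409·86 + 0.0396·48 + 0.0984·58 + 0.0379·66 + 1.0682·96 + 0.1473·26 + 0.1132·93 = 137.5088
  x_6 = 0.1817·67 + 0.1230·86 + 0.1238·48 + 0.1410·58 + 0.1367·66 + 0.1521·96 + 1.1770·26 + 0.1581·93 = 105.8060
  x_7 = 0.1347·67 + 0.0499·86 + 0.0576·48 + 0.0563·58 + 0.0661·66 + 0.0620·96 + 0.0860·26 + 1.1329·93 = 137.2473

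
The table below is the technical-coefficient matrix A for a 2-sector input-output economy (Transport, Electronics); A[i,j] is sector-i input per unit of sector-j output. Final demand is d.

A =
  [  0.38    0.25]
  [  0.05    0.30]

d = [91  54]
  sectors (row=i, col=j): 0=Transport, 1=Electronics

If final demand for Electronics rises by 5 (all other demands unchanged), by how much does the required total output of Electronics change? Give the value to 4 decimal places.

7.3547

Form M = I − A:
  [  0.62   -0.25]
  [ -0.05    0.70]
Leontief inverse L = M⁻¹:
  [  1.6607    0.5931]
  [  0.1186    1.4709]
Total output x = L · d:
  x_0 = 1.6607·91 + 0.5931·54 = 183.1554
  x_1 = 0.1186·91 + 1.4709·54 = 90.2254
Δx_1 = L[1,1] · Δd_1 = 1.4709 · 5 = 7.3547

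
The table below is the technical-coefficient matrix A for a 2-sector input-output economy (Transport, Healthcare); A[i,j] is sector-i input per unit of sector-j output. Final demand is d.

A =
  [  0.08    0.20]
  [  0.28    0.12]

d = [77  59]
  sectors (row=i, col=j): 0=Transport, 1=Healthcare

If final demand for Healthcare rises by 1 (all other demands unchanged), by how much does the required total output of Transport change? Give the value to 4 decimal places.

0.2654

Form M = I − A:
  [  0.92   -0.20]
  [ -0.28    0.88]
Leontief inverse L = M⁻¹:
  [  1.1677    0.2654]
  [  0.3715    1.2208]
Total output x = L · d:
  x_0 = 1.1677·77 + 0.2654·59 = 105.5732
  x_1 = 0.3715·77 + 1.2208·59 = 100.6369
Δx_0 = L[0,1] · Δd_1 = 0.2654 · 1 = 0.2654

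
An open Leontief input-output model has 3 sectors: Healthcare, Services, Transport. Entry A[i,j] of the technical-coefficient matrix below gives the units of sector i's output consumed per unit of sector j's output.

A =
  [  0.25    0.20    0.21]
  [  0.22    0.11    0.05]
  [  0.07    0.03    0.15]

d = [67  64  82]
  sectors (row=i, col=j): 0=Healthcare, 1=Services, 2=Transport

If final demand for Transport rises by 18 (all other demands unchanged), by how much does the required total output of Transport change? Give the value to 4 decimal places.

21.8482

Form M = I − A:
  [  0.75   -0.20   -0.21]
  [ -0.22    0.89   -0.05]
  [ -0.07   -0.03    0.85]
Leontief inverse L = M⁻¹:
  [  1.4698    0.3432    0.3833]
  [  0.3709    1.2124    0.1629]
  [  0.1341    0.0711    1.2138]
Total output x = L · d:
  x_0 = 1.4698·67 + 0.3432·64 + 0.3833·82 = 151.8725
  x_1 = 0.3709·67 + 1.2124·64 + 0.1629·82 = 115.8036
  x_2 = 0.1341·67 + 0.0711·64 + 1.2138·82 = 113.0649
Δx_2 = L[2,2] · Δd_2 = 1.2138 · 18 = 21.8482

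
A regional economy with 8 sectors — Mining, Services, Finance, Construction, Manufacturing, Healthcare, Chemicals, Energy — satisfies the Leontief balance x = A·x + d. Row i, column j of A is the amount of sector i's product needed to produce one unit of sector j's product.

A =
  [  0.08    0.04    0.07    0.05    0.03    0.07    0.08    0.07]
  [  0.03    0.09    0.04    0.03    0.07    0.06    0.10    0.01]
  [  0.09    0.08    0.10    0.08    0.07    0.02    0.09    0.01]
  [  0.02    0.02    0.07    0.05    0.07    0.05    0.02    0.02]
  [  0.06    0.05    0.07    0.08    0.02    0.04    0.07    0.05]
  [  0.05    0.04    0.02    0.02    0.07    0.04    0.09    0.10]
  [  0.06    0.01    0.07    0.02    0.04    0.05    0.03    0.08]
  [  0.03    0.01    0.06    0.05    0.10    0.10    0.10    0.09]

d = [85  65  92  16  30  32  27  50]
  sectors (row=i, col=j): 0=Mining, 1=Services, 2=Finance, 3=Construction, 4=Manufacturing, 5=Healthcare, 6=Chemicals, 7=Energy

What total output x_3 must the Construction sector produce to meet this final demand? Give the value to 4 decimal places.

44.2582

Form M = I − A:
  [  0.92   -0.04   -0.07   -0.05   -0.03   -0.07   -0.08   -0.07]
  [ -0.03    0.91   -0.04   -0.03   -0.07   -0.06   -0.10   -0.01]
  [ -0.09   -0.08    0.90   -0.08   -0.07   -0.02   -0.09   -0.01]
  [ -0.02   -0.02   -0.07    0.95   -0.07   -0.05   -0.02   -0.02]
  [ -0.06   -0.05   -0.07   -0.08    0.98   -0.04   -0.07   -0.05]
  [ -0.05   -0.04   -0.02   -0.02   -0.07    0.96   -0.09   -0.10]
  [ -0.06   -0.01   -0.07   -0.02   -0.04   -0.05    0.97   -0.08]
  [ -0.03   -0.01   -0.06   -0.05   -0.10   -0.10   -0.10    0.91]
Leontief inverse L = M⁻¹:
  [  1.1289    0.0754    0.1265    0.0913    0.0822    0.1180    0.1439    0.1212]
  [  0.0708    1.1237    0.0866    0.0639    0.1116    0.0984    0.1534    0.0506]
  [  0.1445    0.1236    1.1647    0.1276    0.1225    0.0683    0.1563    0.0560]
  [  0.0520    0.0458    0.1078    1.0800    0.1027    0.0777    0.0610    0.0490]
  [  0.1022    0.0823    0.1213    0.1172    1.0667    0.0817    0.1245    0.0912]
  [  0.0910    0.0685    0.0688    0.0562    0.1152    1.0848    0.1464    0.1482]
  [  0.0978    0.0368    0.1135    0.0535    0.0800    0.0866    1.0805    0.1193]
  [  0.0824    0.0461    0.1212    0.0964    0.1563    0.1514    0.1686    1.1492]
Total output x = L · d:
  x_0 = 1.1289·85 + 0.0754·65 + 0.1265·92 + 0.0913·16 + 0.0822·30 + 0.1180·32 + 0.1439·27 + 0.1212·50 = 130.1366
  x_1 = 0.0708·85 + 1.1237·65 + 0.0866·92 + 0.0639·16 + 0.1116·30 + 0.0984·32 + 0.1534·27 + 0.0506·50 = 101.2202
  x_2 = 0.1445·85 + 0.1236·65 + 1.1647·92 + 0.1276·16 + 0.1225·30 + 0.0683·32 + 0.1563·27 + 0.0560·50 = 142.3914
  x_3 = 0.0520·85 + 0.0458·65 + 0.1078·92 + 1.0800·16 + 0.1027·30 + 0.0777·32 + 0.0610·27 + 0.0490·50 = 44.2582
  x_4 = 0.1022·85 + 0.0823·65 + 0.1213·92 + 0.1172·16 + 1.0667·30 + 0.0817·32 + 0.1245·27 + 0.0912·50 = 69.6013
  x_5 = 0.0910·85 + 0.0685·65 + 0.0688·92 + 0.0562·16 + 0.1152·30 + 1.0848·32 + 0.1464·27 + 0.1482·50 = 68.9510
  x_6 = 0.0978·85 + 0.0368·65 + 0.1135·92 + 0.0535·16 + 0.0800·30 + 0.0866·32 + 1.0805·27 + 0.1193·50 = 62.3132
  x_7 = 0.0824·85 + 0.0461·65 + 0.1212·92 + 0.0964·16 + 0.1563·30 + 0.1514·32 + 0.1686·27 + 1.1492·50 = 94.2409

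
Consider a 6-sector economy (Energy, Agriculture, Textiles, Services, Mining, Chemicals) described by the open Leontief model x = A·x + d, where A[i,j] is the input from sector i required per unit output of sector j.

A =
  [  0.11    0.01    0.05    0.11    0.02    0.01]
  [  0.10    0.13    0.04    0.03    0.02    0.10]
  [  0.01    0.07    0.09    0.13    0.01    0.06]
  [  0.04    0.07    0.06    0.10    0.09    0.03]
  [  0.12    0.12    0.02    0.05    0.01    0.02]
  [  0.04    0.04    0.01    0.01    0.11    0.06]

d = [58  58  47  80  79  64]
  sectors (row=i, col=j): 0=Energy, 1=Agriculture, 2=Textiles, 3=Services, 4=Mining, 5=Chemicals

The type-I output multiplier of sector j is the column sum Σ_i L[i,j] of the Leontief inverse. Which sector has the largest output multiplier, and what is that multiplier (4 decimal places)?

Form M = I − A:
  [  0.89   -0.01   -0.05   -0.11   -0.02   -0.01]
  [ -0.10    0.87   -0.04   -0.03   -0.02   -0.10]
  [ -0.01   -0.07    0.91   -0.13   -0.01   -0.06]
  [ -0.04   -0.07   -0.06    0.90   -0.09   -0.03]
  [ -0.12   -0.12   -0.02   -0.05    0.99   -0.02]
  [ -0.04   -0.04   -0.01   -0.01   -0.11    0.94]
Leontief inverse L = M⁻¹:
  [  1.1426    0.0387    0.0759    0.1545    0.0417    0.0269]
  [  0.1486    1.1752    0.0671    0.0712    0.0488    0.1342]
  [  0.0428    0.1143    1.1196    0.1740    0.0404    0.0905]
  [  0.0840    0.1188    0.0885    1.1452    0.1156    0.0582]
  [  0.1631    0.1569    0.0449    0.0894    1.0303    0.0461]
  [  0.0754    0.0725    0.0242    0.0341    0.1261    1.0777]
Total output x = L · d:
  x_0 = 1.1426·58 + 0.0387·58 + 0.0759·47 + 0.1545·80 + 0.0417·79 + 0.0269·64 = 89.4528
  x_1 = 0.1486·58 + 1.1752·58 + 0.0671·47 + 0.0712·80 + 0.0488·79 + 0.1342·64 = 98.0723
  x_2 = 0.0428·58 + 0.1143·58 + 1.1196·47 + 0.1740·80 + 0.0404·79 + 0.0905·64 = 84.6320
  x_3 = 0.0840·58 + 0.1188·58 + 0.0885·47 + 1.1452·80 + 0.1156·79 + 0.0582·64 = 120.3967
  x_4 = 0.1631·58 + 0.1569·58 + 0.0449·47 + 0.0894·80 + 1.0303·79 + 0.0461·64 = 112.1646
  x_5 = 0.0754·58 + 0.0725·58 + 0.0242·47 + 0.0341·80 + 0.1261·79 + 1.0777·64 = 91.3717
Output multipliers (column sums of L):
  Energy: 1.6565
  Agriculture: 1.6764
  Textiles: 1.4202
  Services: 1.6684
  Mining: 1.4027
  Chemicals: 1.4335

Agriculture (1.6764)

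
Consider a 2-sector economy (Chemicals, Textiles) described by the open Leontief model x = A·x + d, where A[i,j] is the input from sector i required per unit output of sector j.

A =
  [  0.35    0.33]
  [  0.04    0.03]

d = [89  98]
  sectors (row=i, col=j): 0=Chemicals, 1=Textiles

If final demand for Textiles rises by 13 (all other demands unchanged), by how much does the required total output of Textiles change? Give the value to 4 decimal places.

Form M = I − A:
  [  0.65   -0.33]
  [ -0.04    0.97]
Leontief inverse L = M⁻¹:
  [  1.5714    0.5346]
  [  0.0648    1.0530]
Total output x = L · d:
  x_0 = 1.5714·89 + 0.5346·98 = 192.2404
  x_1 = 0.0648·89 + 1.0530·98 = 108.9584
Δx_1 = L[1,1] · Δd_1 = 1.0530 · 13 = 13.6886

13.6886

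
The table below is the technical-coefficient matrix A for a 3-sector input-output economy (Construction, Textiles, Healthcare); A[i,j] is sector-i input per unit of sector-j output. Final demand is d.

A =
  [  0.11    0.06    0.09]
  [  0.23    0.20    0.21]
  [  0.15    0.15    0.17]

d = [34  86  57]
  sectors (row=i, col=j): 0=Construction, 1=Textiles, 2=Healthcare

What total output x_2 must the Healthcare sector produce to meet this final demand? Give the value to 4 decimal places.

106.9777

Form M = I − A:
  [  0.89   -0.06   -0.09]
  [ -0.23    0.80   -0.21]
  [ -0.15   -0.15    0.83]
Leontief inverse L = M⁻¹:
  [  1.1808    0.1182    0.1579]
  [  0.4152    1.3538    0.3875]
  [  0.2884    0.2660    1.3034]
Total output x = L · d:
  x_0 = 1.1808·34 + 0.1182·86 + 0.1579·57 = 59.3101
  x_1 = 0.4152·34 + 1.3538·86 + 0.3875·57 = 152.6333
  x_2 = 0.2884·34 + 0.2660·86 + 1.3034·57 = 106.9777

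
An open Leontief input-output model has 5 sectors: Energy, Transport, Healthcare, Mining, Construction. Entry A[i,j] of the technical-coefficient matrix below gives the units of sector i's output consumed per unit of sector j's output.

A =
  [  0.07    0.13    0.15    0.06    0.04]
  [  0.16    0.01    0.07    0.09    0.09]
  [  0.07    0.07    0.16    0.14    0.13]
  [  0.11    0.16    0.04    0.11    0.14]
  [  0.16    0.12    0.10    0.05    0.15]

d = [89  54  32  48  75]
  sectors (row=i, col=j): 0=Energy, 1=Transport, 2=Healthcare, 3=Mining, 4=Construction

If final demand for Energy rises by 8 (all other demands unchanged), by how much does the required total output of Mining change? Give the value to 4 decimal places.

Form M = I − A:
  [  0.93   -0.13   -0.15   -0.06   -0.04]
  [ -0.16    0.99   -0.07   -0.09   -0.09]
  [ -0.07   -0.07    0.84   -0.14   -0.13]
  [ -0.11   -0.16   -0.04    0.89   -0.14]
  [ -0.16   -0.12   -0.10   -0.05    0.85]
Leontief inverse L = M⁻¹:
  [  1.1724    0.2126    0.2508    0.1479    0.1404]
  [  0.2532    1.1038    0.1667    0.1651    0.1815]
  [  0.2055    0.1910    1.2869    0.2507    0.2680]
  [  0.2461    0.2701    0.1552    1.2067    0.2627]
  [  0.2951    0.2342    0.2313    0.1516    1.2755]
Total output x = L · d:
  x_0 = 1.1724·89 + 0.2126·54 + 0.2508·32 + 0.1479·48 + 0.1404·75 = 141.4758
  x_1 = 0.2532·89 + 1.1038·54 + 0.1667·32 + 0.1651·48 + 0.1815·75 = 109.0092
  x_2 = 0.2055·89 + 0.1910·54 + 1.2869·32 + 0.2507·48 + 0.2680·75 = 101.9127
  x_3 = 0.2461·89 + 0.2701·54 + 0.1552·32 + 1.2067·48 + 0.2627·75 = 119.0733
  x_4 = 0.2951·89 + 0.2342·54 + 0.2313·32 + 0.1516·48 + 1.2755·75 = 149.2496
Δx_3 = L[3,0] · Δd_0 = 0.2461 · 8 = 1.9686

1.9686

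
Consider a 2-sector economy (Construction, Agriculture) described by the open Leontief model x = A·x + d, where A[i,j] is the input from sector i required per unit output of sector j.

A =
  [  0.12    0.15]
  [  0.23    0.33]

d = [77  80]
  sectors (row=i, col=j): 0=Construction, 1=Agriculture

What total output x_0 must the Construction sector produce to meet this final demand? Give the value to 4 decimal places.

114.5559

Form M = I − A:
  [  0.88   -0.15]
  [ -0.23    0.67]
Leontief inverse L = M⁻¹:
  [  1.2070    0.2702]
  [  0.4143    1.5853]
Total output x = L · d:
  x_0 = 1.2070·77 + 0.2702·80 = 114.5559
  x_1 = 0.4143·77 + 1.5853·80 = 158.7282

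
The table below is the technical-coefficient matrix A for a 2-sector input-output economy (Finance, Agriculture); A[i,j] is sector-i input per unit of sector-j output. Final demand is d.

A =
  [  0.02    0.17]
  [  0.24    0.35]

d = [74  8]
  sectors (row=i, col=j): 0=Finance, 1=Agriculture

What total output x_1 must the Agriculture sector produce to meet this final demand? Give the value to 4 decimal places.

42.9386

Form M = I − A:
  [  0.98   -0.17]
  [ -0.24    0.65]
Leontief inverse L = M⁻¹:
  [  1.0902    0.2851]
  [  0.4025    1.6437]
Total output x = L · d:
  x_0 = 1.0902·74 + 0.2851·8 = 82.9587
  x_1 = 0.4025·74 + 1.6437·8 = 42.9386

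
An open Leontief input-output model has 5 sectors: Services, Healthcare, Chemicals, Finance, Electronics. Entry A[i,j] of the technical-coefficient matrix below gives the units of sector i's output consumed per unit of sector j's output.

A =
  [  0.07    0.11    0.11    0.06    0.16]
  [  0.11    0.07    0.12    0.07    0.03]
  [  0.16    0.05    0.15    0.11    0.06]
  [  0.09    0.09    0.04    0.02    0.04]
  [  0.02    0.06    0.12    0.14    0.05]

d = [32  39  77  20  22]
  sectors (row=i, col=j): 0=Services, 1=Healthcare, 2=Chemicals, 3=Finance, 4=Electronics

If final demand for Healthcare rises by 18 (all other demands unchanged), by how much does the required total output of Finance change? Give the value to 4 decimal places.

2.3199

Form M = I − A:
  [  0.93   -0.11   -0.11   -0.06   -0.16]
  [ -0.11    0.93   -0.12   -0.07   -0.03]
  [ -0.16   -0.05    0.85   -0.11   -0.06]
  [ -0.09   -0.09   -0.04    0.98   -0.04]
  [ -0.02   -0.06   -0.12   -0.14    0.95]
Leontief inverse L = M⁻¹:
  [  1.1502    0.1748    0.2108    0.1378    0.2184]
  [  0.1815    1.1251    0.2001    0.1259    0.0840]
  [  0.2510    0.1235    1.2538    0.1839    0.1331]
  [  0.1361    0.1289    0.0967    1.0599    0.0777]
  [  0.0874    0.1093    0.1897    0.1903    1.0908]
Total output x = L · d:
  x_0 = 1.1502·32 + 0.1748·39 + 0.2108·77 + 0.1378·20 + 0.2184·22 = 67.4199
  x_1 = 0.1815·32 + 1.1251·39 + 0.2001·77 + 0.1259·20 + 0.0840·22 = 69.4641
  x_2 = 0.2510·32 + 0.1235·39 + 1.2538·77 + 0.1839·20 + 0.1331·22 = 115.9993
  x_3 = 0.1361·32 + 0.1289·39 + 0.0967·77 + 1.0599·20 + 0.0777·22 = 39.7331
  x_4 = 0.0874·32 + 0.1093·39 + 0.1897·77 + 0.1903·20 + 1.0908·22 = 49.4724
Δx_3 = L[3,1] · Δd_1 = 0.1289 · 18 = 2.3199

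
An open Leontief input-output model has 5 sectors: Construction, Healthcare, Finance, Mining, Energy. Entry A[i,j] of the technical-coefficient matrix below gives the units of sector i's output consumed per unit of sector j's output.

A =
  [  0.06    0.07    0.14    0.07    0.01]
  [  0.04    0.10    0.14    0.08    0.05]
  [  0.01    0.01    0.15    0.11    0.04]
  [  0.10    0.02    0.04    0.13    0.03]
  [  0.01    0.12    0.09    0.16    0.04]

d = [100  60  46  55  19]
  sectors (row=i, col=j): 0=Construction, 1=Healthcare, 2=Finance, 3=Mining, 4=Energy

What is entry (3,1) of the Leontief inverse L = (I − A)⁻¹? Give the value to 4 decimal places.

Form M = I − A:
  [  0.94   -0.07   -0.14   -0.07   -0.01]
  [ -0.04    0.90   -0.14   -0.08   -0.05]
  [ -0.01   -0.01    0.85   -0.11   -0.04]
  [ -0.10   -0.02   -0.04    0.87   -0.03]
  [ -0.01   -0.12   -0.09   -0.16    0.96]
Leontief inverse L = M⁻¹:
  [  1.0837    0.0932    0.2028    0.1267    0.0286]
  [  0.0671    1.1318    0.2123    0.1498    0.0732]
  [  0.0323    0.0272    1.2002    0.1673    0.0570]
  [  0.1291    0.0432    0.0888    1.1832    0.0443]
  [  0.0442    0.1522    0.1560    0.2329    1.0638]
Total output x = L · d:
  x_0 = 1.0837·100 + 0.0932·60 + 0.2028·46 + 0.1267·55 + 0.0286·19 = 130.8015
  x_1 = 0.0671·100 + 1.1318·60 + 0.2123·46 + 0.1498·55 + 0.0732·19 = 94.0109
  x_2 = 0.0323·100 + 0.0272·60 + 1.2002·46 + 0.1673·55 + 0.0570·19 = 70.3570
  x_3 = 0.1291·100 + 0.0432·60 + 0.0888·46 + 1.1832·55 + 0.0443·19 = 85.5025
  x_4 = 0.0442·100 + 0.1522·60 + 0.1560·46 + 0.2329·55 + 1.0638·19 = 53.7519

L[3,1] = 0.0432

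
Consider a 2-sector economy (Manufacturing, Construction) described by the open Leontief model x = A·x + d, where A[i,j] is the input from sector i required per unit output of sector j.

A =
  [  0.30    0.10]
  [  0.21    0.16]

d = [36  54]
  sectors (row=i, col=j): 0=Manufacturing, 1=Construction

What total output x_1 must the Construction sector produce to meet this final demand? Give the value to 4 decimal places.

80.0000

Form M = I − A:
  [  0.70   -0.10]
  [ -0.21    0.84]
Leontief inverse L = M⁻¹:
  [  1.4815    0.1764]
  [  0.3704    1.2346]
Total output x = L · d:
  x_0 = 1.4815·36 + 0.1764·54 = 62.8571
  x_1 = 0.3704·36 + 1.2346·54 = 80.0000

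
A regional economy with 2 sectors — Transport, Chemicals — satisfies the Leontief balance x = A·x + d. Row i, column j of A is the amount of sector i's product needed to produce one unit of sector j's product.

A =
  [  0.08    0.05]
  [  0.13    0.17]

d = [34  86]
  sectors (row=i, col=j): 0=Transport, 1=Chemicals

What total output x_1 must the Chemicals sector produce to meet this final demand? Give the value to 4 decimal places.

Form M = I − A:
  [  0.92   -0.05]
  [ -0.13    0.83]
Leontief inverse L = M⁻¹:
  [  1.0963    0.0660]
  [  0.1717    1.2152]
Total output x = L · d:
  x_0 = 1.0963·34 + 0.0660·86 = 42.9534
  x_1 = 0.1717·34 + 1.2152·86 = 110.3421

110.3421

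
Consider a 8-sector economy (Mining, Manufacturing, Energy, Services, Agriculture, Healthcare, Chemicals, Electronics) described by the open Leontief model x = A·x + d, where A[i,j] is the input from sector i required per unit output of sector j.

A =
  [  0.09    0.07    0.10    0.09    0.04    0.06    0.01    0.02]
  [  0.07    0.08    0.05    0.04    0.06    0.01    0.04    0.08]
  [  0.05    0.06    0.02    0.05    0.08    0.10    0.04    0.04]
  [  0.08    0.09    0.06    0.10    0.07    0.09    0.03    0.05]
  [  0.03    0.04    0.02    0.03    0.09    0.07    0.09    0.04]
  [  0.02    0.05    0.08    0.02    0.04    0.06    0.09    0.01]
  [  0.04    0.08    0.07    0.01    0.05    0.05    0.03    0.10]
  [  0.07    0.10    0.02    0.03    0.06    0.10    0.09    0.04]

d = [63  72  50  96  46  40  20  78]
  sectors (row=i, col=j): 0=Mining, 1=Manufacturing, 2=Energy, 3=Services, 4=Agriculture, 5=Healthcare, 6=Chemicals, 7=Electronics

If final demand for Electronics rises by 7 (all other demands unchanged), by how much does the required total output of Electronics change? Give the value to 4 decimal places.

Form M = I − A:
  [  0.91   -0.07   -0.10   -0.09   -0.04   -0.06   -0.01   -0.02]
  [ -0.07    0.92   -0.05   -0.04   -0.06   -0.01   -0.04   -0.08]
  [ -0.05   -0.06    0.98   -0.05   -0.08   -0.10   -0.04   -0.04]
  [ -0.08   -0.09   -0.06    0.90   -0.07   -0.09   -0.03   -0.05]
  [ -0.03   -0.04   -0.02   -0.03    0.91   -0.07   -0.09   -0.04]
  [ -0.02   -0.05   -0.08   -0.02   -0.04    0.94   -0.09   -0.01]
  [ -0.04   -0.08   -0.07   -0.01   -0.05   -0.05    0.97   -0.10]
  [ -0.07   -0.10   -0.02   -0.03   -0.06   -0.10   -0.09    0.96]
Leontief inverse L = M⁻¹:
  [  1.1417    0.1315    0.1482    0.1366    0.0944    0.1192    0.0528    0.0587]
  [  0.1168    1.1373    0.0901    0.0771    0.1090    0.0616    0.0810    0.1186]
  [  0.0917    0.1139    1.0632    0.0844    0.1278    0.1504    0.0849    0.0758]
  [  0.1392    0.1631    0.1167    1.1509    0.1337    0.1580    0.0847    0.0973]
  [  0.0670    0.0901    0.0587    0.0584    1.1349    0.1167    0.1319    0.0766]
  [  0.0534    0.0950    0.1145    0.0459    0.0804    1.1021    0.1244    0.0440]
  [  0.0833    0.1355    0.1078    0.0423    0.0978    0.1013    1.0743    0.1368]
  [  0.1192    0.1638    0.0717    0.0681    0.1135    0.1548    0.1386    1.0851]
Total output x = L · d:
  x_0 = 1.1417·63 + 0.1315·72 + 0.1482·50 + 0.1366·96 + 0.0944·46 + 0.1192·40 + 0.0528·20 + 0.0587·78 = 116.6611
  x_1 = 0.1168·63 + 1.1373·72 + 0.0901·50 + 0.0771·96 + 0.1090·46 + 0.0616·40 + 0.0810·20 + 0.1186·78 = 119.4985
  x_2 = 0.0917·63 + 0.1139·72 + 1.0632·50 + 0.0844·96 + 0.1278·46 + 0.1504·40 + 0.0849·20 + 0.0758·78 = 94.7470
  x_3 = 0.1392·63 + 0.1631·72 + 0.1167·50 + 1.1509·96 + 0.1337·46 + 0.1580·40 + 0.0847·20 + 0.0973·78 = 158.5946
  x_4 = 0.0670·63 + 0.0901·72 + 0.0587·50 + 0.0584·96 + 1.1349·46 + 0.1167·40 + 0.1319·20 + 0.0766·78 = 84.7363
  x_5 = 0.0534·63 + 0.0950·72 + 0.1145·50 + 0.0459·96 + 0.0804·46 + 1.1021·40 + 0.1244·20 + 0.0440·78 = 74.0388
  x_6 = 0.0833·63 + 0.1355·72 + 0.1078·50 + 0.0423·96 + 0.0978·46 + 0.1013·40 + 1.0743·20 + 0.1368·78 = 65.1634
  x_7 = 0.1192·63 + 0.1638·72 + 0.0717·50 + 0.0681·96 + 0.1135·46 + 0.1548·40 + 0.1386·20 + 1.0851·78 = 128.2517
Δx_7 = L[7,7] · Δd_7 = 1.0851 · 7 = 7.5958

7.5958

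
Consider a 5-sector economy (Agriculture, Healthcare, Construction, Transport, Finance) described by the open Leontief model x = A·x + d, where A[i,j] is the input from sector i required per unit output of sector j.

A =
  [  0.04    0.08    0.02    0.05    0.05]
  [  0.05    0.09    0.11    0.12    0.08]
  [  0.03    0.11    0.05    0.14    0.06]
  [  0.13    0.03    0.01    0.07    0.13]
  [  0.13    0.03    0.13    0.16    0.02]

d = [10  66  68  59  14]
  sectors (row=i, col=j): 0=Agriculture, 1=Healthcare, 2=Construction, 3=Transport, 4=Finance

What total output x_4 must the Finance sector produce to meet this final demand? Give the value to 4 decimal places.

46.8055

Form M = I − A:
  [  0.96   -0.08   -0.02   -0.05   -0.05]
  [ -0.05    0.91   -0.11   -0.12   -0.08]
  [ -0.03   -0.11    0.95   -0.14   -0.06]
  [ -0.13   -0.03   -0.01    0.93   -0.13]
  [ -0.13   -0.03   -0.13   -0.16    0.98]
Leontief inverse L = M⁻¹:
  [  1.0716    0.1054    0.0464    0.0917    0.0783]
  [  0.1093    1.1382    0.1546    0.1991    0.1344]
  [  0.0848    0.1496    1.0891    0.2068    0.1107]
  [  0.1803    0.0641    0.0460    1.1289    0.1670]
  [  0.1862    0.0791    0.1629    0.2300    1.0768]
Total output x = L · d:
  x_0 = 1.0716·10 + 0.1054·66 + 0.0464·68 + 0.0917·59 + 0.0783·14 = 27.3377
  x_1 = 0.1093·10 + 1.1382·66 + 0.1546·68 + 0.1991·59 + 0.1344·14 = 100.3534
  x_2 = 0.0848·10 + 0.1496·66 + 1.0891·68 + 0.2068·59 + 0.1107·14 = 98.5280
  x_3 = 0.1803·10 + 0.0641·66 + 0.0460·68 + 1.1289·59 + 0.1670·14 = 78.1016
  x_4 = 0.1862·10 + 0.0791·66 + 0.1629·68 + 0.2300·59 + 1.0768·14 = 46.8055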